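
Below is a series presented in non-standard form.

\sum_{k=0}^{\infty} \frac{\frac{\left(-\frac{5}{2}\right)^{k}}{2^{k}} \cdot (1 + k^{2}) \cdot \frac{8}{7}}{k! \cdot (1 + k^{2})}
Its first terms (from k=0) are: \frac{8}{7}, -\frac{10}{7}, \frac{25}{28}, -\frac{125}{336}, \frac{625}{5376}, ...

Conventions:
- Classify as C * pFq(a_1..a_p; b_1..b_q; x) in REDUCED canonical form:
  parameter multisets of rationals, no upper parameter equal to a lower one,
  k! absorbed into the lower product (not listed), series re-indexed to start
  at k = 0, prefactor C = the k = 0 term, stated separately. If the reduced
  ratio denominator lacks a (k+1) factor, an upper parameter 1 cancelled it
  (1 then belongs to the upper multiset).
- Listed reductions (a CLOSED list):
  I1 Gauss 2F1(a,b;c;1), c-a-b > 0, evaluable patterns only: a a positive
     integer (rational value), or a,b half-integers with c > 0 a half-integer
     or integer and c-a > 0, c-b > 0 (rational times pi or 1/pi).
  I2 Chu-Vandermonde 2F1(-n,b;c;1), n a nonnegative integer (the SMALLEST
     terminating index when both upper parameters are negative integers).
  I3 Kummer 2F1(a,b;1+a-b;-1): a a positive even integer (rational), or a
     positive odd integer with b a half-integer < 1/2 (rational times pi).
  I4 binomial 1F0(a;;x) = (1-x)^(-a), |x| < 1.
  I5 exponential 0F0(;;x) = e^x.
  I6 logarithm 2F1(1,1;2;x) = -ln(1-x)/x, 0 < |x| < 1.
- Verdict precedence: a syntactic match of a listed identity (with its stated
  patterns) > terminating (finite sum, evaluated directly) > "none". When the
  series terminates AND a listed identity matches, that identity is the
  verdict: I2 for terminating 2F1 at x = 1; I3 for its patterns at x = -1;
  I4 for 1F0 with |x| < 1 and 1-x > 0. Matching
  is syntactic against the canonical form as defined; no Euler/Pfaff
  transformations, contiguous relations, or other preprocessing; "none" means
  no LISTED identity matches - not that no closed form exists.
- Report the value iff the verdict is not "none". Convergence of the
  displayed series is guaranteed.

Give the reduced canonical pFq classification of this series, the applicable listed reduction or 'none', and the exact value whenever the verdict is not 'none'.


This is \frac{8}{7} * 0F0(-; -; -\frac{5}{4}) in reduced canonical form. Verdict at x = -\frac{5}{4}: the exponential series (I5) matches (the 0F0 exponential series at x = -\frac{5}{4}). Value: \frac{8}{7} \cdot e^{-\frac{5}{4}}.

The tell: t_0 being \frac{8}{7}, striking the common factor k^2 + 1 reduces the term (prefactor 8/7).
Step ratio: r(k) = -\frac{5}{4} * 1 / [(k+1)] - rational; roots negated = parameters, x = -\frac{5}{4}, C = \frac{8}{7}.


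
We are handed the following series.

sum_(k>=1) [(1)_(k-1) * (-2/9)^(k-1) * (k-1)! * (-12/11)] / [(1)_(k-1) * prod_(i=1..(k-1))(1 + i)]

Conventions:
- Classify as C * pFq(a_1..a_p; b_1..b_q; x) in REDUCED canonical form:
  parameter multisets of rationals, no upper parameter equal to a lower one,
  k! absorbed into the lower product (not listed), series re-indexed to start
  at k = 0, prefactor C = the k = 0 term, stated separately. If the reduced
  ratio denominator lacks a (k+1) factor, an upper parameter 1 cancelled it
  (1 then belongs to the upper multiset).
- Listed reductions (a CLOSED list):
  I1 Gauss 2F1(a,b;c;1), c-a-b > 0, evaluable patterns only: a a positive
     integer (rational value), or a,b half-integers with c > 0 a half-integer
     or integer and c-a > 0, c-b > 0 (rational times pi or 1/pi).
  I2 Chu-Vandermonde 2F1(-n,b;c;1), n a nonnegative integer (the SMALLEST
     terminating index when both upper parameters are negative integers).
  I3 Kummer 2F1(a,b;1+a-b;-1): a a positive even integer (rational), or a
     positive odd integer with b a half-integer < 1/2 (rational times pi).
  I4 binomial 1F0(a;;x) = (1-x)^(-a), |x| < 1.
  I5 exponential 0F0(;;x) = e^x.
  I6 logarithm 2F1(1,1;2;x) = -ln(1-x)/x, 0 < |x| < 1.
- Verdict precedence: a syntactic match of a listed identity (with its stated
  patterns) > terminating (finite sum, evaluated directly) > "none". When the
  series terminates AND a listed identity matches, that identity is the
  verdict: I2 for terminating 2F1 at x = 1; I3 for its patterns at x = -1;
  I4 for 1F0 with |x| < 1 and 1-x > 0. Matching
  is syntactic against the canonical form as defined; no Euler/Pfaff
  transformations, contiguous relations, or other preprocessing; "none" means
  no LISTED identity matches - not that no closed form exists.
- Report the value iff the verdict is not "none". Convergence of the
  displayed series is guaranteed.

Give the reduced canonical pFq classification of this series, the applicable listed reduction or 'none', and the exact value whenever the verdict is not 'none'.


x = -2/9 here; the reduced form reads 2F1, upper {1, 1}, lower {2}, C = -12/11. Verdict: the I6 logarithm reduction applies (the logarithm: parameters (1,1;2), x = -2/9). Sum: (-54/11) * ln(11/9).

Structural cue: t_0 being -12/11, (1)_k (C = -12/11) is k! itself.
Term ratio: r(k) = (-2/9) * (k+1) (k+1) / [(k+2) (k+1)] - rational in k, leading ratio (-2/9); with t_0 = -12/11, classification follows.


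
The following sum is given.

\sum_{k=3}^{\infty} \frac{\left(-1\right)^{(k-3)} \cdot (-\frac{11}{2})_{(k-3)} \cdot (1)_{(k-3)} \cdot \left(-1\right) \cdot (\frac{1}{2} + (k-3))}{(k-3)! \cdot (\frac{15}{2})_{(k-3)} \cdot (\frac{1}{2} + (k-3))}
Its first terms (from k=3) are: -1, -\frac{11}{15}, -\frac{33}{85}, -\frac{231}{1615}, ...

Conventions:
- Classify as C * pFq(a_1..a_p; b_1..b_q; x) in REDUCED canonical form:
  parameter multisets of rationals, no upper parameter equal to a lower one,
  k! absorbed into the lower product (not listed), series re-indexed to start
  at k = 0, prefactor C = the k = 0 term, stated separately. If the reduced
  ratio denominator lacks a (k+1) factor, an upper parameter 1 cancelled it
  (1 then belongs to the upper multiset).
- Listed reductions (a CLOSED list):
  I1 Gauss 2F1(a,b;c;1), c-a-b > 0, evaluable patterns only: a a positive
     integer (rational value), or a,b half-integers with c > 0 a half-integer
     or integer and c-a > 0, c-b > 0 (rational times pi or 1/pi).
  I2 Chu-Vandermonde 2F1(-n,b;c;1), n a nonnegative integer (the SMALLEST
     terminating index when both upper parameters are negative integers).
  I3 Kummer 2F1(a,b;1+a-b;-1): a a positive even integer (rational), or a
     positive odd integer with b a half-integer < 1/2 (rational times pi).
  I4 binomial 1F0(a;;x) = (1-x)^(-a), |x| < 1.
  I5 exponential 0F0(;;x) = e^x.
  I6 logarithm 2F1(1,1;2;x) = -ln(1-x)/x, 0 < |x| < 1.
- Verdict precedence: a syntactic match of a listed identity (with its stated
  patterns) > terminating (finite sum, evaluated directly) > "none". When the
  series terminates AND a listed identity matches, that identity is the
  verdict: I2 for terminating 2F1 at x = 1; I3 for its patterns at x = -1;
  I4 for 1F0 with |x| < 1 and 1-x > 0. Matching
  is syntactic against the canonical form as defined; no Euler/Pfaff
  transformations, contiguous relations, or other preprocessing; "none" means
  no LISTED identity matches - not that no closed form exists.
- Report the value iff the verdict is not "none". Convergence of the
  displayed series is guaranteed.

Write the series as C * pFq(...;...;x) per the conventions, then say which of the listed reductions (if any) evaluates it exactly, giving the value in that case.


Classification (C = -1): 2F1 with upper {-\frac{11}{2}, 1}, lower {\frac{15}{2}}, argument x = -1. Verdict: Kummer (I3) applies (x = -1; c = \frac{15}{2} equals 1+a-b for upper {-\frac{11}{2}, 1}: listed pattern). Value: \left(-\frac{3003}{4096}\right) \cdot \pi.

Key step: t_0 being -1, the factor k + 1/2 cancels (top and bottom), leaving prefactor -1.
Adjacent-term ratio: r(k) = -1 * (k-\frac{11}{2}) (k+1) / [(k+\frac{15}{2}) (k+1)] - poly over poly, x = -1 from leading terms; C = -1 at k = 0.


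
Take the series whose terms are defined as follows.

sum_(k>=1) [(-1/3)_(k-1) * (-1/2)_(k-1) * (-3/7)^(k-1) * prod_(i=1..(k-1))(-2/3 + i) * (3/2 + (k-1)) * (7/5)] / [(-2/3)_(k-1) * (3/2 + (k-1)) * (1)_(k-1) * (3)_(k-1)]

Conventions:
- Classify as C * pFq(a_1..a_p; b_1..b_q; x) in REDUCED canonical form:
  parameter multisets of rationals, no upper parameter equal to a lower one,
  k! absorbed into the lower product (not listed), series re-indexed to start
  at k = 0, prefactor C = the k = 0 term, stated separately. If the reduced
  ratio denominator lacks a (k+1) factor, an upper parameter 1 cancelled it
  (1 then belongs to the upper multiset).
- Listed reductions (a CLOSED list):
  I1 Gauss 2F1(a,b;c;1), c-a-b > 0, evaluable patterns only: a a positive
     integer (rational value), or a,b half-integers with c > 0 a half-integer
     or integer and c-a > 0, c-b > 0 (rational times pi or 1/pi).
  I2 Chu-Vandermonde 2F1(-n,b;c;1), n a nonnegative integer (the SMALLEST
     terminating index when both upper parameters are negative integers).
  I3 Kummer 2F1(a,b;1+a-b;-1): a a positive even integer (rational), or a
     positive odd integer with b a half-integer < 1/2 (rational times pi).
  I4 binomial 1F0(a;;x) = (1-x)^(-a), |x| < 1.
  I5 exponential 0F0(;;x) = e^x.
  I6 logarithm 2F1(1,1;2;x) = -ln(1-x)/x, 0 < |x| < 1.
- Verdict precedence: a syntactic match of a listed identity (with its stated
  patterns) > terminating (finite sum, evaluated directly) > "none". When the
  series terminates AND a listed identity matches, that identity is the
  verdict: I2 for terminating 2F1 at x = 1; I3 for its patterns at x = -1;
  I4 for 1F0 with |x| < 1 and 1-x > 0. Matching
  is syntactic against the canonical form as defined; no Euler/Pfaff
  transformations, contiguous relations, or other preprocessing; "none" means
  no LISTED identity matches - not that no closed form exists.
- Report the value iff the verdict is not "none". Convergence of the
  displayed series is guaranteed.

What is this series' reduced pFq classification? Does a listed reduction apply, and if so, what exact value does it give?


The series (x = -3/7) is 3F2: upper {-1/2, -1/3, 1/3}, lower {-2/3, 3}, prefactor 7/5. Verdict: none (x = -3/7): each listed identity misses the multisets {-1/2, -1/3, 1/3} ; {-2/3, 3}.

Key step: t_0 = 7/5 here, and (1)_k (prefactor 7/5) is k! itself.
Term ratio: r(k) = (-3/7) * (k-1/2) (k-1/3) (k+1/3) / [(k-2/3) (k+3) (k+1)] - rational in k. x = (-3/7); t_0 = 7/5; negate the roots.


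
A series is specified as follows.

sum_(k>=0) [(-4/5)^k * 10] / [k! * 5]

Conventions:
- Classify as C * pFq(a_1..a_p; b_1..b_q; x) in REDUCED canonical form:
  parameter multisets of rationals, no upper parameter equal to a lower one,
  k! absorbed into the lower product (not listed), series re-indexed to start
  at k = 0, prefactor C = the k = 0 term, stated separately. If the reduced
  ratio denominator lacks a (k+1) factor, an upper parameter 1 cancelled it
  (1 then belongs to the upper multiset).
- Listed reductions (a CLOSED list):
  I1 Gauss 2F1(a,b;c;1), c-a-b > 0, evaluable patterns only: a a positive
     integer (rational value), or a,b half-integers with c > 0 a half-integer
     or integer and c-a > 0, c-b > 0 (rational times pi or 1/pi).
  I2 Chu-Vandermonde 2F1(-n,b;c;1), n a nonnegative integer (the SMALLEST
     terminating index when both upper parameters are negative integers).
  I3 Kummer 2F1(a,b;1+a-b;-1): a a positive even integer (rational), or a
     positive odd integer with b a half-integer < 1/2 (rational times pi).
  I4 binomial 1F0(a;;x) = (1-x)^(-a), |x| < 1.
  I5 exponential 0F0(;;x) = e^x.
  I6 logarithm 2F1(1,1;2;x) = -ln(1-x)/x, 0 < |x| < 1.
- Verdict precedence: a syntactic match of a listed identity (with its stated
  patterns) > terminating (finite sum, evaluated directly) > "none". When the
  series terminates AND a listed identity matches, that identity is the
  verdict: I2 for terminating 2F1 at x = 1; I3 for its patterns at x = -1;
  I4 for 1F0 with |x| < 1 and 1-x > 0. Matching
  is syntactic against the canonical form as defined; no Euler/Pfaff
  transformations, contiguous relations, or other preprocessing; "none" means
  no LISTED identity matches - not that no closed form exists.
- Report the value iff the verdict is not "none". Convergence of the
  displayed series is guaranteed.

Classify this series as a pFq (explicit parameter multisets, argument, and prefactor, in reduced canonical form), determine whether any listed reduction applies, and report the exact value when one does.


At argument -4/5: a 0F0 with upper {-}, lower {-}, scaled by C = 2. Verdict at x = -4/5: the exponential series (I5) matches (the 0F0 exponential series at x = -4/5). Hence: 2 * e^(-4/5).

Structural cue: from the first term 2: the constant factors (C = 2, x = -4/5) combine into one prefactor.
Term ratio: r(k) = (-4/5) * 1 / [(k+1)] ; factor over Q: parameters, x = (-4/5), and C = 2.


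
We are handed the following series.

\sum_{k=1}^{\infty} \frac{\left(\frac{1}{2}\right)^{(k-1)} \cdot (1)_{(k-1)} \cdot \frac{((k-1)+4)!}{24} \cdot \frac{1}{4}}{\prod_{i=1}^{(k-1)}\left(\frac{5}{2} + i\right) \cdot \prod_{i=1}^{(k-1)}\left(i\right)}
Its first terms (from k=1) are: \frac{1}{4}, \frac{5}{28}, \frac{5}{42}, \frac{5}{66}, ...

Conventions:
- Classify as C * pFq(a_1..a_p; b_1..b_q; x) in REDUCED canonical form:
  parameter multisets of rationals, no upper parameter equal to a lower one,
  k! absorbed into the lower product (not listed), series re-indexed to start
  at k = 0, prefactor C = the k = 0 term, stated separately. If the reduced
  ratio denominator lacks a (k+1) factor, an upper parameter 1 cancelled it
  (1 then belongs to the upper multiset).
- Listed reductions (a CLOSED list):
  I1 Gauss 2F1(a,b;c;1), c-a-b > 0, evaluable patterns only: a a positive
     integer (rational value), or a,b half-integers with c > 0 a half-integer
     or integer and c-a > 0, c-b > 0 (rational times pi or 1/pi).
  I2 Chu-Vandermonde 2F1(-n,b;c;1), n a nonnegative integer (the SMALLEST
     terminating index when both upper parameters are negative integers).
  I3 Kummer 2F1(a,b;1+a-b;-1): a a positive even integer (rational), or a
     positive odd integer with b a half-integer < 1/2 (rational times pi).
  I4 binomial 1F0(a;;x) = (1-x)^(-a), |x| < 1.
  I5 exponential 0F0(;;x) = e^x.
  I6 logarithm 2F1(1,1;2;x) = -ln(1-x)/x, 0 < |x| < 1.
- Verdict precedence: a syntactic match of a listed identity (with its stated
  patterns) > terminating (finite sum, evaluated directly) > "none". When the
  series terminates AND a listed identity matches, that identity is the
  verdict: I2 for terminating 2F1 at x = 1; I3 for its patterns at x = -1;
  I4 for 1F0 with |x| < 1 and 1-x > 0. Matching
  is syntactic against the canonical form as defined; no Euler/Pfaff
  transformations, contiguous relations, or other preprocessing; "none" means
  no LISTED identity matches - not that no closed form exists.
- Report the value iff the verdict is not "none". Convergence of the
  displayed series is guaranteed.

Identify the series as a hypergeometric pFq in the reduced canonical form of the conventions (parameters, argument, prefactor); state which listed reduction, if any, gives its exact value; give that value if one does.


Canonical form: C = \frac{1}{4} times 2F1 with upper {1, 5}, lower {\frac{7}{2}}, x = \frac{1}{2}. Verdict: none here - no I1-I6 shape fits x = \frac{1}{2} with lower {\frac{7}{2}}.

First insight: with t_0 = \frac{1}{4}, the lower running product (C = 1/4, x = 1/2) is a rising factorial.
Adjacent-term ratio: r(k) = \frac{1}{2} * (k+1) (k+5) / [(k+\frac{7}{2}) (k+1)] - rational; roots negated = parameters, x = \frac{1}{2}, C = \frac{1}{4}.


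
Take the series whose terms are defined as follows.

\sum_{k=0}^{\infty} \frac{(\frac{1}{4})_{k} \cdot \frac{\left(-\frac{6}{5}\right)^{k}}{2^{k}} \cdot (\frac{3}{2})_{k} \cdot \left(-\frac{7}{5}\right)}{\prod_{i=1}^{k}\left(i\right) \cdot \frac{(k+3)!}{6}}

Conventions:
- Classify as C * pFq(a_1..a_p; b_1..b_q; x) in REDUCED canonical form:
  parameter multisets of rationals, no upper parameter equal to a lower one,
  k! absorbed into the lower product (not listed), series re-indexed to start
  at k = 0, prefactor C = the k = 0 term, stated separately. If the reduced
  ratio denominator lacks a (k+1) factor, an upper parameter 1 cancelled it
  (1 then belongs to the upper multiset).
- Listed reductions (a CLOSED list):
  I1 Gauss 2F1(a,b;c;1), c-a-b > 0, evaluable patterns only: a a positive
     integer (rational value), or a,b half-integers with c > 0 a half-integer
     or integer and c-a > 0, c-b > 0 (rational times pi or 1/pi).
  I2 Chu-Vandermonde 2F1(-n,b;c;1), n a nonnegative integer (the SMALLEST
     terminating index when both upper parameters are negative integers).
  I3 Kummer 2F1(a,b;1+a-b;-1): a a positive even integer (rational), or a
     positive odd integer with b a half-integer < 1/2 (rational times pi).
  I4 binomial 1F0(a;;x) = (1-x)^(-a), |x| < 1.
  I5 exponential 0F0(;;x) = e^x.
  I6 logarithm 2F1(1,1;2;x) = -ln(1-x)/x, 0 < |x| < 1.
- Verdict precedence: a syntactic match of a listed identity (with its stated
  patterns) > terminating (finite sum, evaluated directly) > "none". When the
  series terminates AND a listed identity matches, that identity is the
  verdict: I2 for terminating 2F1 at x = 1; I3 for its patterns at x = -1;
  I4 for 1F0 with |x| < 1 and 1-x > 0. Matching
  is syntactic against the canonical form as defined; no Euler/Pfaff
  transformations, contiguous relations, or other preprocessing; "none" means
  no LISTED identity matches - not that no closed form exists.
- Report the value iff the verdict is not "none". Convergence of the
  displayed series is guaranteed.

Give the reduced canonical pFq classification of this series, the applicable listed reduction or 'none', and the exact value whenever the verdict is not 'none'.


At argument -\frac{3}{5}: a 2F1 with upper {\frac{1}{4}, \frac{3}{2}}, lower {4}, scaled by C = -\frac{7}{5}. Verdict: none (x = -\frac{3}{5}): each listed identity misses the multisets {\frac{1}{4}, \frac{3}{2}} ; {4}.

Key step: t_0 being -\frac{7}{5}, the two k-th powers (C = -7/5, x = -3/5) combine into one argument.
Ratio: r(k) = -\frac{3}{5} * (k+\frac{1}{4}) (k+\frac{3}{2}) / [(k+4) (k+1)] - rational in k, leading ratio -\frac{3}{5}; with t_0 = -\frac{7}{5}, classification follows.


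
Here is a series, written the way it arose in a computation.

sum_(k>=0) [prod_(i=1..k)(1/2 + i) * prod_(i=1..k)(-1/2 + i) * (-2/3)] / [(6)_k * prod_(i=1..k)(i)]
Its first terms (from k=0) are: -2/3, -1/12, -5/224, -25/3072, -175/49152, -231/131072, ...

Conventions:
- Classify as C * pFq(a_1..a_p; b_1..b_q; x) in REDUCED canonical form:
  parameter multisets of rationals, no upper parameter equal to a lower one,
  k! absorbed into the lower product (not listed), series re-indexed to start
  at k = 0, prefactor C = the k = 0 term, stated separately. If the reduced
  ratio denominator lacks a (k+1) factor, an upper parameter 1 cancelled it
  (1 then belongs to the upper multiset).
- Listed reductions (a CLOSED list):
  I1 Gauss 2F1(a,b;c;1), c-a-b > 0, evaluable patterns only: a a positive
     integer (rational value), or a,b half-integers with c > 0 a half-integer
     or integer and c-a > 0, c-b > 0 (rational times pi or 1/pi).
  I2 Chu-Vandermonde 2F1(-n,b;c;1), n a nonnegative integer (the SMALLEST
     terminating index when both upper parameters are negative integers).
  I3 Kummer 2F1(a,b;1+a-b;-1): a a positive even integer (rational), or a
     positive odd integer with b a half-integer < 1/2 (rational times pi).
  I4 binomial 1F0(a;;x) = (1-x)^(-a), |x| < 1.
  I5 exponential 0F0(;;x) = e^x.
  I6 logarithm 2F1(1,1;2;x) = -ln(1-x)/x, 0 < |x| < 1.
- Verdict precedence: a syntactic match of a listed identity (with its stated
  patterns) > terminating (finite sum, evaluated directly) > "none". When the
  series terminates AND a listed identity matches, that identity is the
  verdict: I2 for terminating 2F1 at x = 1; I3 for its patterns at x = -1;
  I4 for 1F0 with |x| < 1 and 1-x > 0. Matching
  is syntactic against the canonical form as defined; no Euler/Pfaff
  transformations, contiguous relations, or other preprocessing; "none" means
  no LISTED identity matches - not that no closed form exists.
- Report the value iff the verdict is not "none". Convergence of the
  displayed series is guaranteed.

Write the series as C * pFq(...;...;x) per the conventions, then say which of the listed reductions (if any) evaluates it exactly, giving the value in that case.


With C = -2/3: the canonical form is 2F1(1/2, 3/2; 6; 1). Verdict: Gauss's theorem I1 (half-integer case) matches (x = 1; upper {1/2, 3/2} half-integers, c = 6 in the evaluable pattern). Value: (-16384/6615) / pi.

The tell: t_0 being -2/3, the running product (C = -2/3) telescopes to a rising factorial.
Step ratio: r(k) = 1 * (k+1/2) (k+3/2) / [(k+6) (k+1)] - rational in k. x = 1; t_0 = -2/3; negate the roots.


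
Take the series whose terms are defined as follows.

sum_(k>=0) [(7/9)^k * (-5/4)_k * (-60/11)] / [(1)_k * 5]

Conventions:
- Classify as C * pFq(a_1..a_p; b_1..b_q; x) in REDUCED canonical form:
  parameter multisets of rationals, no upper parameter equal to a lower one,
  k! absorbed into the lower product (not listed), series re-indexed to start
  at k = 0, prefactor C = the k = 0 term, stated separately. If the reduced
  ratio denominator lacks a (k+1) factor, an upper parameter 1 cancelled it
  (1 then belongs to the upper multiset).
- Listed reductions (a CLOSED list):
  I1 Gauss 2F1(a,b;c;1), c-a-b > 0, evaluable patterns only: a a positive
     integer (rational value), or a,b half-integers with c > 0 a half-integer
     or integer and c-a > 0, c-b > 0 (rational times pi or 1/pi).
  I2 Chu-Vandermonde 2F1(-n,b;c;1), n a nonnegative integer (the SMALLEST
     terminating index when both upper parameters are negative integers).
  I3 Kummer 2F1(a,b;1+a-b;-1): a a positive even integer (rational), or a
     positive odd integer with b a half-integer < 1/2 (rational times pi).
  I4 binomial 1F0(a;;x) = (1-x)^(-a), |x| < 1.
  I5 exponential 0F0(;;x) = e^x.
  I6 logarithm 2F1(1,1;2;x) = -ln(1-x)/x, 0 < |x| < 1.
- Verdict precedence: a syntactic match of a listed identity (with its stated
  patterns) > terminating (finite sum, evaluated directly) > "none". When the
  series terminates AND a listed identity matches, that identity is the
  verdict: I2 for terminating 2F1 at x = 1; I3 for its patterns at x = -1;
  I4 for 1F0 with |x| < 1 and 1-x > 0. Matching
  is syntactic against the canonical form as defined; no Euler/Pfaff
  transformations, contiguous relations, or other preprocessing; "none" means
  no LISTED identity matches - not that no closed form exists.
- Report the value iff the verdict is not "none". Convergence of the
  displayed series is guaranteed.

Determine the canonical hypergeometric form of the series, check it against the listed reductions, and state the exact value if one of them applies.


At argument 7/9: a 1F0 with upper {-5/4}, lower {-}, scaled by C = -12/11. Verdict: the binomial series (I4) fires (the 1F0 binomial series: exponent 5/4, x = 7/9). Sum: (-12/11) * (2/9)^(5/4).

Key step: t_0 being -12/11, (1)_k (prefactor -12/11) is k! itself.
Consecutive-term ratio: r(k) = (7/9) * (k-5/4) / [(k+1)] - rational in k, leading ratio (7/9); with t_0 = -12/11, classification follows.


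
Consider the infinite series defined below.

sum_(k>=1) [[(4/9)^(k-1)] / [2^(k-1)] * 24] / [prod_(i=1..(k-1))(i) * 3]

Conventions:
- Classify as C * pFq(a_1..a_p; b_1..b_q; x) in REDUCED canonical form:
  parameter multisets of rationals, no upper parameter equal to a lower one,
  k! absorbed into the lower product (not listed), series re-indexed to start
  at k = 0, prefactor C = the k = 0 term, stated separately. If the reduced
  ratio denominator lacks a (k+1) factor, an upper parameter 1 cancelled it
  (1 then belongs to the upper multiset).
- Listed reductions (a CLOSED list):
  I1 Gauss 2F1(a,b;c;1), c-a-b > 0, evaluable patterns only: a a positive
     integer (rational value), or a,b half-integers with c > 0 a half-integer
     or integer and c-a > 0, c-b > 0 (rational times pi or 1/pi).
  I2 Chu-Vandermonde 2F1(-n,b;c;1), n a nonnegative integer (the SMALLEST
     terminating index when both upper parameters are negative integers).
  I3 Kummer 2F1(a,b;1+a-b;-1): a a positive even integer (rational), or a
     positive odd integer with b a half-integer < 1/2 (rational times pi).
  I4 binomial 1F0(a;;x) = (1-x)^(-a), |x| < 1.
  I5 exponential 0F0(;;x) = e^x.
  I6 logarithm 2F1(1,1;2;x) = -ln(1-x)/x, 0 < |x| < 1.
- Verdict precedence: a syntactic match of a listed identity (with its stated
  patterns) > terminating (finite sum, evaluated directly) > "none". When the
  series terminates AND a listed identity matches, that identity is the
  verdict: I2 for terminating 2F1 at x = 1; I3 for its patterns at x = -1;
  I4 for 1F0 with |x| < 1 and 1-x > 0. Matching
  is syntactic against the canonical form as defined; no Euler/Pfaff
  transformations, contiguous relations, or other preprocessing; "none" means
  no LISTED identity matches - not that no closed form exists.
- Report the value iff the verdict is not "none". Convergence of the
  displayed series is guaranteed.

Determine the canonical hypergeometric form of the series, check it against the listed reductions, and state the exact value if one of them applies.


This is 8 * 0F0(-; -; 2/9) in reduced canonical form. Verdict: the I5 exponential reduction fires (the 0F0 exponential series at x = 2/9). Exact value: 8 * e^(2/9).

Structural cue: x = (2/9) and the constant factors (prefactor 8) combine into one prefactor.
Term ratio: r(k) = (2/9) * 1 / [(k+1)] ; factor over Q: parameters, x = (2/9), and C = 8.


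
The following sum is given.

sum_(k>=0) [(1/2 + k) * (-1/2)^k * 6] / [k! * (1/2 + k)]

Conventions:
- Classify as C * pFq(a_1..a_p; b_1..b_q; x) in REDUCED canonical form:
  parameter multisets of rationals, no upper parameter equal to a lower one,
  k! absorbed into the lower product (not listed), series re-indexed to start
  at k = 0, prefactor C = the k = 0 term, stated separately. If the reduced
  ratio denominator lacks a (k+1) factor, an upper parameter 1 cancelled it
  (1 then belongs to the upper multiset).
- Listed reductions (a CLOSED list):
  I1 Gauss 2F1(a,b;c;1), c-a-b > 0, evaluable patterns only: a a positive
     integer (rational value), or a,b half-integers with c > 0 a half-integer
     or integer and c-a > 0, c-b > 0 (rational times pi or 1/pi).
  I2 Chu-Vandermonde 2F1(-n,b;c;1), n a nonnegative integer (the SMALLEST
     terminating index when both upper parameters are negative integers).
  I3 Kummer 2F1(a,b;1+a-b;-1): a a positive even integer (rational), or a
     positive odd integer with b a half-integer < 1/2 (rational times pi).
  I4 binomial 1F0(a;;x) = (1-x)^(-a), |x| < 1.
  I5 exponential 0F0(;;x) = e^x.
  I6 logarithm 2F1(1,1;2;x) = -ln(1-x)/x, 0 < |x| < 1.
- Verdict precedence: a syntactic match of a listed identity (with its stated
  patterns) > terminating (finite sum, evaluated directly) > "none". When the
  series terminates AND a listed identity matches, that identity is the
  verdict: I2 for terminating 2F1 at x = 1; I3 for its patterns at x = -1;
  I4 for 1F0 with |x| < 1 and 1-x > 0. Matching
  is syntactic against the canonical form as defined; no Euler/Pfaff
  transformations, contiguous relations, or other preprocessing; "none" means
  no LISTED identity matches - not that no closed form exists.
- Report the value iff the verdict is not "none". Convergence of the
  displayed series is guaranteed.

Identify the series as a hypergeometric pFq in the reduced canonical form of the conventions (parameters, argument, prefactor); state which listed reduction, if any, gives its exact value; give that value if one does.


At argument -1/2: a 0F0 with upper {-}, lower {-}, scaled by C = 6. Verdict: exponential (I5) applies (the 0F0 exponential series at x = -1/2). Exact value: 6 * e^(-1/2).

First insight: x = (-1/2) and the factor k + 1/2 cancels (top and bottom), leaving prefactor 6.
Ratio: r(k) = (-1/2) * 1 / [(k+1)] - poly over poly, x = (-1/2) from leading terms; C = 6 at k = 0.


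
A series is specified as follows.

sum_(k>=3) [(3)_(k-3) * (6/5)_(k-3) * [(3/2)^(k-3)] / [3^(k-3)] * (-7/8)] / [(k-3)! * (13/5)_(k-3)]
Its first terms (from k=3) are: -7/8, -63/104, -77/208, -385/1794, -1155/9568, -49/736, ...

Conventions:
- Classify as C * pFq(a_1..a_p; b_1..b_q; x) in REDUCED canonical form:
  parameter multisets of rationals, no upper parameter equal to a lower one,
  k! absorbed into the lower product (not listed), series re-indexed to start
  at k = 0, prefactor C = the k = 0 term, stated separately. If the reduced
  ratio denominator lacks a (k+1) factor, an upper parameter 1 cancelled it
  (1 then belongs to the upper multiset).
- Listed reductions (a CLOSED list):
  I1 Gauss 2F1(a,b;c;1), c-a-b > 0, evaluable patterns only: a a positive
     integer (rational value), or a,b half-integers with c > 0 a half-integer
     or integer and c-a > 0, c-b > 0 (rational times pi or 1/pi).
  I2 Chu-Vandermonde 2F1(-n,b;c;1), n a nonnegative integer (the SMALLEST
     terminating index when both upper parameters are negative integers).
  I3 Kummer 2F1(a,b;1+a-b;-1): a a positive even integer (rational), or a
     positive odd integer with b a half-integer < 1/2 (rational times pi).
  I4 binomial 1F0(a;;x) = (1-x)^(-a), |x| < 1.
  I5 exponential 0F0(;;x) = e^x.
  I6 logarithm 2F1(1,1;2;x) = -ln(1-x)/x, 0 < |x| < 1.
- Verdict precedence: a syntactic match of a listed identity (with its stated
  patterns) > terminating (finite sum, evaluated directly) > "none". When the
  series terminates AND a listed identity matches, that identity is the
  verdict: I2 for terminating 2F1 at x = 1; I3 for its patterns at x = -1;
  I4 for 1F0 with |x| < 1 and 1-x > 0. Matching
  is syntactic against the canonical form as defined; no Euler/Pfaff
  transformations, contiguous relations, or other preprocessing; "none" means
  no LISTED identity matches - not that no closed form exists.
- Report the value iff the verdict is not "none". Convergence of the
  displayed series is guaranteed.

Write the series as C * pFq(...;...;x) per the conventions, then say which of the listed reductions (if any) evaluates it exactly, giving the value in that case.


Reduced: x = 1/2, 2F1, upper = {6/5, 3}, lower = {13/5}, C = -7/8. Verdict: none. A 2F1 with upper {6/5, 3} fits none of I1-I6 at x = 1/2; the sum runs forever.

Structural cue: x = (1/2) and the two k-th powers (prefactor -7/8) combine into one argument.
Ratio: r(k) = (1/2) * (k+6/5) (k+3) / [(k+13/5) (k+1)] - rational in k. x = (1/2); t_0 = -7/8; negate the roots.


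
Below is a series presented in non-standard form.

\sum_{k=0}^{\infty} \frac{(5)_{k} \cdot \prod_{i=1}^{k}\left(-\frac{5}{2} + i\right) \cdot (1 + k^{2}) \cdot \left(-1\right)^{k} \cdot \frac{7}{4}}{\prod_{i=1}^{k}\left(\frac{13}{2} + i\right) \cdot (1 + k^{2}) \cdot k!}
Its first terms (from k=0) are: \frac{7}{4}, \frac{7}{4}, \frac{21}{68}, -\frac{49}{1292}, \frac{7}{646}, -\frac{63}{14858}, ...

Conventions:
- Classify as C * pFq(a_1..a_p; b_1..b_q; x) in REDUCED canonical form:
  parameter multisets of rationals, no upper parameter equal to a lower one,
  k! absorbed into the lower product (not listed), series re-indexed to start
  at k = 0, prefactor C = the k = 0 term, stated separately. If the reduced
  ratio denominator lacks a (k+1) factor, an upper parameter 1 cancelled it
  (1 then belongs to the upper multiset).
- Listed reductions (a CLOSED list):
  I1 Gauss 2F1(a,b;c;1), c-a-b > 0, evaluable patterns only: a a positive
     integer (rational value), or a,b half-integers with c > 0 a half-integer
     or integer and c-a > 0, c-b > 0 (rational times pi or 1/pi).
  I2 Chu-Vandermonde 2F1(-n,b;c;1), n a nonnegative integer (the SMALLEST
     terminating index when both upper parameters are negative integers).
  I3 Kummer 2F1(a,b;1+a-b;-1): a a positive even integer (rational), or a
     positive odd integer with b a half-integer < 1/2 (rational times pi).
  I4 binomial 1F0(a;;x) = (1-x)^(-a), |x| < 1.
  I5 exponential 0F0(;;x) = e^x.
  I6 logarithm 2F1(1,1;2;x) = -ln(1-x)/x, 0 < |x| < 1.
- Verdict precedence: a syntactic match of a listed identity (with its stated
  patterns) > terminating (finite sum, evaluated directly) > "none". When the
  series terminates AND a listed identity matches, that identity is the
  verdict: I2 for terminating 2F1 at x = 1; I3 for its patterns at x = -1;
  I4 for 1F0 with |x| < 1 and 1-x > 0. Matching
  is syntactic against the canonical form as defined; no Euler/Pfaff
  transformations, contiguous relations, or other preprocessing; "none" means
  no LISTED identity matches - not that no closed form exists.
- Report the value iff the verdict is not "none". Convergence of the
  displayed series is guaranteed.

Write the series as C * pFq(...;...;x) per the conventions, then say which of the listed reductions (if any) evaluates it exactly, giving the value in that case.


Canonical form: C = \frac{7}{4} times 2F1 with upper {-\frac{3}{2}, 5}, lower {\frac{15}{2}}, x = -1. Verdict: Kummer (I3) matches (x = -1; c = \frac{15}{2} equals 1+a-b for upper {-\frac{3}{2}, 5}: listed pattern). Value: \frac{315315}{262144} \cdot \pi.

Key step: from the first term \frac{7}{4}: the lower running product (C = 7/4) is a rising factorial.
Step ratio: r(k) = -1 * (k-\frac{3}{2}) (k+5) / [(k+\frac{15}{2}) (k+1)] - rational; roots negated = parameters, x = -1, C = \frac{7}{4}.


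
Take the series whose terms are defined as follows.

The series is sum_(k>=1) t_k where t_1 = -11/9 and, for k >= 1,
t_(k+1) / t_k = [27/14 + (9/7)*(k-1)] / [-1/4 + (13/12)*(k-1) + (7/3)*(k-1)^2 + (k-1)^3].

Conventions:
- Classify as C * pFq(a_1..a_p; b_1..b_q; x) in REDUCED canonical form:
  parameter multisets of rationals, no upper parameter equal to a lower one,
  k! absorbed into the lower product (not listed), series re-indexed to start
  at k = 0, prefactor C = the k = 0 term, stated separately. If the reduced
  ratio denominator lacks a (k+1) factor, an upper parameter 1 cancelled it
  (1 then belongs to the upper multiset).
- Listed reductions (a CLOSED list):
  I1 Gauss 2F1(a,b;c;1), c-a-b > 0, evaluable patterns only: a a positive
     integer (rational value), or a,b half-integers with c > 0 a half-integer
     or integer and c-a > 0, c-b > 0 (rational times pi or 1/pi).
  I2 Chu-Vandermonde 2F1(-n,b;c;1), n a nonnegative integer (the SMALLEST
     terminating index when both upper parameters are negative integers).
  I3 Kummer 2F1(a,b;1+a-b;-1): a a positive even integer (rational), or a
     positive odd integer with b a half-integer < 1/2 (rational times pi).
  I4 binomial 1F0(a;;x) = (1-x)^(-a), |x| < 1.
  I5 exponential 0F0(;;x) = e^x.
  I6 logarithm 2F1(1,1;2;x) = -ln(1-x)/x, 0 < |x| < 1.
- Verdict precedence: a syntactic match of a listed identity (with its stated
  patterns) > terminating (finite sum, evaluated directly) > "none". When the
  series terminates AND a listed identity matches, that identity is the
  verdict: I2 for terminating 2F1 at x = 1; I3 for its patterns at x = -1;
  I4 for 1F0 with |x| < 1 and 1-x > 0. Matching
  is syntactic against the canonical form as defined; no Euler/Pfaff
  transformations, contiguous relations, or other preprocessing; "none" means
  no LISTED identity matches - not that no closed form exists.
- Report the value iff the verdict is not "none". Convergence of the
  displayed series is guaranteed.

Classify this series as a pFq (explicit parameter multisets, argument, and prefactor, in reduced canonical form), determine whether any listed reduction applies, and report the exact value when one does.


The series (x = 9/7) is 0F1: upper {-}, lower {-1/6}, prefactor -11/9. Verdict: none - this 0F1 at x = 9/7 matches no listed pattern, and upper {-} holds no stopper.

The tell: t_0 being -11/9, the ratio is unreduced: k + 3/2 divides both sides (C = -11/9).
Term ratio: r(k) = (9/7) * 1 / [(k-1/6) (k+1)] - rational; roots negated = parameters, x = (9/7), C = -11/9.


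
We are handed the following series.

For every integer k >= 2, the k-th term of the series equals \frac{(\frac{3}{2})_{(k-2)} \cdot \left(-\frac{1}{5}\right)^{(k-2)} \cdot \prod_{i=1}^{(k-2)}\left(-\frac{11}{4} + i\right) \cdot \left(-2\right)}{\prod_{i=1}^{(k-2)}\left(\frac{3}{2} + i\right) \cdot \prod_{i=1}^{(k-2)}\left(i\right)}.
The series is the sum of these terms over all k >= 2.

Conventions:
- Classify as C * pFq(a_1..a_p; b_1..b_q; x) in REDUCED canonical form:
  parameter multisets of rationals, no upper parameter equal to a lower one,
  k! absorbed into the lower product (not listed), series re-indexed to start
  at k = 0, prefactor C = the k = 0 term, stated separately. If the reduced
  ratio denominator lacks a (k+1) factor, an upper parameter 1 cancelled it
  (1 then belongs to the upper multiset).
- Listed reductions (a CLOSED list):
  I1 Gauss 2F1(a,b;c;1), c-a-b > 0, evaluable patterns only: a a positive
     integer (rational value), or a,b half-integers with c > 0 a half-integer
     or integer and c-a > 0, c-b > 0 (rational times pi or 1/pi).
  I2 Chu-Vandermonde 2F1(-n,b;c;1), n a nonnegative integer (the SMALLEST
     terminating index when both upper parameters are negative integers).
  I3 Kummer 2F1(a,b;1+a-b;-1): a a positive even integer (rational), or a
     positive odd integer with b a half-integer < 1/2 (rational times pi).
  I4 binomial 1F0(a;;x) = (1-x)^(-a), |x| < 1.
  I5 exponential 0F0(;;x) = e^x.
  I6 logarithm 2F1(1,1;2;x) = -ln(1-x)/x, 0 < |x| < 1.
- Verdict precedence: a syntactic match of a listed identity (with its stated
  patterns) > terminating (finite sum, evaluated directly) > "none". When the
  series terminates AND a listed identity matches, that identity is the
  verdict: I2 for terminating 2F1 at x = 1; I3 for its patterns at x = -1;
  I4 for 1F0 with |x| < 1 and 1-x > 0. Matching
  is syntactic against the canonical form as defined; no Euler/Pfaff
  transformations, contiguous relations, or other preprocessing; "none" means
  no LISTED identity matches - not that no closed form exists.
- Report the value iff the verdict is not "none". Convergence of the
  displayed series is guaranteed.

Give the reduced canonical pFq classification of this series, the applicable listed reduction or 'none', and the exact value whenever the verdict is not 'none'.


At argument -\frac{1}{5}: a 2F1 with upper {-\frac{7}{4}, \frac{3}{2}}, lower {\frac{5}{2}}, scaled by C = -2. Verdict: none here - no I1-I6 shape fits x = -\frac{1}{5} with lower {\frac{5}{2}}.

Key step: with t_0 = -2, the product of the first k integers (C = -2) is k!.
Adjacent-term ratio: r(k) = -\frac{1}{5} * (k-\frac{7}{4}) (k+\frac{3}{2}) / [(k+\frac{5}{2}) (k+1)] - rational in k. x = -\frac{1}{5}; t_0 = -2; negate the roots.


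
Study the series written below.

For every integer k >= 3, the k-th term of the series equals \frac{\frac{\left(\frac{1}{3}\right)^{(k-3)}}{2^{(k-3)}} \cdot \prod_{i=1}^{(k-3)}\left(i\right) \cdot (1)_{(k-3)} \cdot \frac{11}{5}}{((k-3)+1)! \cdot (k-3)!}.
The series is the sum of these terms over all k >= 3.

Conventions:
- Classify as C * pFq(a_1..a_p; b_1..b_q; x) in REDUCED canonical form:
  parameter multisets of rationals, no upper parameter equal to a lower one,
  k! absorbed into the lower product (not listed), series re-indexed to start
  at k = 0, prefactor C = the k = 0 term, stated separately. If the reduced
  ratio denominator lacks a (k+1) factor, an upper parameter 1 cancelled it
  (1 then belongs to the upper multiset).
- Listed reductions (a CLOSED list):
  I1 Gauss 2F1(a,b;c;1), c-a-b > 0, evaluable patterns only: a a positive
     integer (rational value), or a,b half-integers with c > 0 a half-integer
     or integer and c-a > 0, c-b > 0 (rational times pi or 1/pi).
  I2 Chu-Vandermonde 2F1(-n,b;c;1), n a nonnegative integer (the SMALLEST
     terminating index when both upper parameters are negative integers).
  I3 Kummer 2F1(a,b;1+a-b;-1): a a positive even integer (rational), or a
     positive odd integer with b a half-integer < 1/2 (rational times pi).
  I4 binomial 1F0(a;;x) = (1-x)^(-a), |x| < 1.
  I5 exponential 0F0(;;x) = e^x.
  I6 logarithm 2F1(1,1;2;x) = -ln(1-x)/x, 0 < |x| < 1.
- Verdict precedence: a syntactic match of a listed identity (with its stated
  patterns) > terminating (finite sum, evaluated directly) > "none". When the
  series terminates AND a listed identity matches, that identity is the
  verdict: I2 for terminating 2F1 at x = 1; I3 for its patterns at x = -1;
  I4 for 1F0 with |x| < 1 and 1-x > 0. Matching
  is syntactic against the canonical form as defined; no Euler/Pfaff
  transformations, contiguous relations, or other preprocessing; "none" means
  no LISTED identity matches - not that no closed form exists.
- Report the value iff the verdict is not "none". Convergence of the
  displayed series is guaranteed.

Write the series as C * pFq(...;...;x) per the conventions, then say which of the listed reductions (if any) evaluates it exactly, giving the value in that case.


Prefactor \frac{11}{5}, argument \frac{1}{6}: 2F1 with upper {1, 1} over lower {2}. Verdict (x = \frac{1}{6}): the logarithmic series (I6) applies (the logarithm: parameters (1,1;2), x = \frac{1}{6}). Sum: \left(-\frac{66}{5}\right) \cdot \ln\left(\frac{5}{6}\right).

Key step: with t_0 = \frac{11}{5}, the denominator's factorial ratio (C = 11/5, x = 1/6) is a lower Pochhammer.
Adjacent-term ratio: r(k) = \frac{1}{6} * (k+1) (k+1) / [(k+2) (k+1)] - rational in k. x = \frac{1}{6}; t_0 = \frac{11}{5}; negate the roots.
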